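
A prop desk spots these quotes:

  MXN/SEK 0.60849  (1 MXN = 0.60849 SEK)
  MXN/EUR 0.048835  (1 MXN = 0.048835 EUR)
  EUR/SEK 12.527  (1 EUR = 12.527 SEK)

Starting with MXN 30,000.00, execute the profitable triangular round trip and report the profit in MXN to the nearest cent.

Profitable loop is MXN → EUR → SEK → MXN:
MXN 30,000.00 × 0.048835 = EUR 1,465.05
EUR 1,465.05 × 12.527 = SEK 18,352.68
SEK 18,352.68 ÷ 0.60849 = MXN 30,161.02
Profit = MXN 30,161.02 − MXN 30,000.00

Profit: MXN 161.02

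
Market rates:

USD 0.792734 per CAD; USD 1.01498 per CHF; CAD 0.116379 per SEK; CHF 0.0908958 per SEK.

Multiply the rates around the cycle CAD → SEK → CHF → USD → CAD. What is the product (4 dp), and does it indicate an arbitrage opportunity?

1.0000 (no arbitrage)

Around CAD → SEK → CHF → USD → CAD: 1 ÷ 0.116379 × 0.0908958 × 1.01498 ÷ 0.792734 = 0.999998
Product ≈ 1 (deviation 0.000%, within rounding noise).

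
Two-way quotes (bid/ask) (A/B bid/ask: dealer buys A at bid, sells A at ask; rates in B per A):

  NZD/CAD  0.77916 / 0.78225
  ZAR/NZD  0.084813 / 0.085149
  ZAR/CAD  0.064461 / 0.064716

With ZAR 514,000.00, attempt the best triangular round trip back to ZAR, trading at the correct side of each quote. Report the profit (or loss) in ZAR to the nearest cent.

Best loop ZAR → NZD → CAD → ZAR:
ZAR 514,000.00 × 0.084813 (sell ZAR at bid) = NZD 43,593.88
NZD 43,593.88 × 0.77916 (sell NZD at bid) = CAD 33,966.61
CAD 33,966.61 ÷ 0.064716 (buy ZAR at ask) = ZAR 524,856.44

Net profit: ZAR 10,856.44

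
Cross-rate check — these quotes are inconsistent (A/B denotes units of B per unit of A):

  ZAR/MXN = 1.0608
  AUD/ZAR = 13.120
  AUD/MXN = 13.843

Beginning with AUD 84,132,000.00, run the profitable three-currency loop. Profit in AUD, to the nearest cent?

Profit: AUD 453,971.24

Profitable loop is AUD → ZAR → MXN → AUD:
AUD 84,132,000.00 × 13.120 = ZAR 1,103,811,840.00
ZAR 1,103,811,840.00 × 1.0608 = MXN 1,170,923,599.87
MXN 1,170,923,599.87 ÷ 13.843 = AUD 84,585,971.24
Profit = AUD 84,585,971.24 − AUD 84,132,000.00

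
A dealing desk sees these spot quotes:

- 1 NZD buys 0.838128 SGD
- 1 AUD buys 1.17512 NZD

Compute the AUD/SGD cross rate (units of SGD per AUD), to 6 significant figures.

1 AUD × 1.17512 = 1.17512 NZD
1.17512 NZD × 0.838128 = 0.984901 SGD

AUD/SGD = 0.984901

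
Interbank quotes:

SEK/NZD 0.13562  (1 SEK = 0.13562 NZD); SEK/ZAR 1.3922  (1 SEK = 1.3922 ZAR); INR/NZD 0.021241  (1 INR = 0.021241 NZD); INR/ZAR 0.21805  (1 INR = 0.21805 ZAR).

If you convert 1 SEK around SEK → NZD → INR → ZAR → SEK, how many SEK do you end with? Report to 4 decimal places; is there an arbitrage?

Around SEK → NZD → INR → ZAR → SEK: 1 × 0.13562 ÷ 0.021241 × 0.21805 ÷ 1.3922 = 1.000007
Product ≈ 1 (deviation 0.001%, within rounding noise).

1.0000 (no arbitrage)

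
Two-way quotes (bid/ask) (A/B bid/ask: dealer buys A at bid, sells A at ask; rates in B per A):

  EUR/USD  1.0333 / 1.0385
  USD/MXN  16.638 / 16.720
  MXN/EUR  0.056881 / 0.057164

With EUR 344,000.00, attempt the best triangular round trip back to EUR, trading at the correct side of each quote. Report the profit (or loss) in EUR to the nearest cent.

Net profit: EUR 2,571.67

Best loop EUR → MXN → USD → EUR:
EUR 344,000.00 ÷ 0.057164 (buy MXN at ask) = MXN 6,017,773.42
MXN 6,017,773.42 ÷ 16.720 (buy USD at ask) = USD 359,914.68
USD 359,914.68 ÷ 1.0385 (buy EUR at ask) = EUR 346,571.67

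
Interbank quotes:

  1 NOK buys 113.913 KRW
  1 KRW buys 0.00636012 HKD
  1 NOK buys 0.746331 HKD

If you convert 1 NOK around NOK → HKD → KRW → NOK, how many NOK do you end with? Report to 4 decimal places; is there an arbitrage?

Around NOK → HKD → KRW → NOK: 1 × 0.746331 ÷ 0.00636012 ÷ 113.913 = 1.030132
Product > 1; profitable direction is NOK → HKD → KRW → NOK.

1.0301 (arbitrage exists)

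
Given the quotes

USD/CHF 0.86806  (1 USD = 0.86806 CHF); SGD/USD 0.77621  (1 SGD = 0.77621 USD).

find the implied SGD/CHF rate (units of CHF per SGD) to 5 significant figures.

1 SGD × 0.77621 = 0.77621 USD
0.77621 USD × 0.86806 = 0.673797 CHF

SGD/CHF = 0.67380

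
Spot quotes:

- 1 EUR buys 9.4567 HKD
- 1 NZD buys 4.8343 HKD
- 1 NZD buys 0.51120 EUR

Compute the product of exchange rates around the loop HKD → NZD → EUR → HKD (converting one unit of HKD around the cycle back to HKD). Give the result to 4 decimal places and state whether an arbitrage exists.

Around HKD → NZD → EUR → HKD: 1 ÷ 4.8343 × 0.51120 × 9.4567 = 0.999993
Product ≈ 1 (deviation 0.001%, within rounding noise).

1.0000 (no arbitrage)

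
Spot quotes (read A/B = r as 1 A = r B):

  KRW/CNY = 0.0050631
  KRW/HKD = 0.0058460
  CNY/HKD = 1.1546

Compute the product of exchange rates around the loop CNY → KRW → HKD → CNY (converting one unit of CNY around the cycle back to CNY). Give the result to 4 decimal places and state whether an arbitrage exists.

1.0000 (no arbitrage)

Around CNY → KRW → HKD → CNY: 1 ÷ 0.0050631 × 0.0058460 ÷ 1.1546 = 1.000025
Product ≈ 1 (deviation 0.002%, within rounding noise).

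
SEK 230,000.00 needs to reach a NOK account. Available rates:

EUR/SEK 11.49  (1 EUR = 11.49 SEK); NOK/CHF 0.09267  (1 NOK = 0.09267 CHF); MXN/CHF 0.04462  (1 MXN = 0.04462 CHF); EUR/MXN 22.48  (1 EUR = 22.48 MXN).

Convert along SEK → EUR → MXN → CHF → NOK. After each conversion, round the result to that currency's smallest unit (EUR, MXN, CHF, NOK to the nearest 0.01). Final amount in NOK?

NOK 216,667.96

SEK 230,000.00 ÷ 11.49 = EUR 20,017.41
EUR 20,017.41 × 22.48 = MXN 449,991.38
MXN 449,991.38 × 0.04462 = CHF 20,078.62
CHF 20,078.62 ÷ 0.09267 = NOK 216,667.96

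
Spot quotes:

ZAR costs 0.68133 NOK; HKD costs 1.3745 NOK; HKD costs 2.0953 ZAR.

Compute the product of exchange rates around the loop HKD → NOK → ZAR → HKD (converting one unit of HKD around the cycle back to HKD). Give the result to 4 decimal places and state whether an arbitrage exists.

Around HKD → NOK → ZAR → HKD: 1 × 1.3745 ÷ 0.68133 ÷ 2.0953 = 0.962811
Product < 1; profitable direction is HKD → ZAR → NOK → HKD.

0.9628 (arbitrage exists)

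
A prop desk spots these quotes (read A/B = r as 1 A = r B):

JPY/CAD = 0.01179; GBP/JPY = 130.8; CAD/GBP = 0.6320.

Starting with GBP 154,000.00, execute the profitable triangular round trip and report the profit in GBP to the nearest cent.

Profitable loop is GBP → CAD → JPY → GBP:
GBP 154,000.00 ÷ 0.6320 = CAD 243,670.89
CAD 243,670.89 ÷ 0.01179 = JPY 20,667,590
JPY 20,667,590 ÷ 130.8 = GBP 158,009.10
Profit = GBP 158,009.10 − GBP 154,000.00

Profit: GBP 4,009.10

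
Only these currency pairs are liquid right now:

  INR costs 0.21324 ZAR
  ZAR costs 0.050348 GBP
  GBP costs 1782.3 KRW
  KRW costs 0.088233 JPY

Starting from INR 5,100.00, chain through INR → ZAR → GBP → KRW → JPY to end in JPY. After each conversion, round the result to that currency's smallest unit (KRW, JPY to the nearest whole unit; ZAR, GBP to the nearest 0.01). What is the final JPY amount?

JPY 8,610

INR 5,100.00 × 0.21324 = ZAR 1,087.52
ZAR 1,087.52 × 0.050348 = GBP 54.75
GBP 54.75 × 1782.3 = KRW 97,581
KRW 97,581 × 0.088233 = JPY 8,610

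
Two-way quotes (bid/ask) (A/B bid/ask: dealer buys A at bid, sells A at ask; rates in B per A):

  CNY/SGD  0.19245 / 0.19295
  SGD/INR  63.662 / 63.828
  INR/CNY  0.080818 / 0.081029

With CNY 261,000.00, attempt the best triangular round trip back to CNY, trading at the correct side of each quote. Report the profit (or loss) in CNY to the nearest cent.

Net profit: CNY 543.55

Best loop CNY → INR → SGD → CNY:
CNY 261,000.00 ÷ 0.081029 (buy INR at ask) = INR 3,221,069.00
INR 3,221,069.00 ÷ 63.828 (buy SGD at ask) = SGD 50,464.83
SGD 50,464.83 ÷ 0.19295 (buy CNY at ask) = CNY 261,543.55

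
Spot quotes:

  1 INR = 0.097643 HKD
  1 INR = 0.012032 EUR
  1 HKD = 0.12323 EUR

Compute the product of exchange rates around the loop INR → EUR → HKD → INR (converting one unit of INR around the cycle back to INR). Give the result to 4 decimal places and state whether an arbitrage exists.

Around INR → EUR → HKD → INR: 1 × 0.012032 ÷ 0.12323 ÷ 0.097643 = 0.999955
Product ≈ 1 (deviation 0.005%, within rounding noise).

1.0000 (no arbitrage)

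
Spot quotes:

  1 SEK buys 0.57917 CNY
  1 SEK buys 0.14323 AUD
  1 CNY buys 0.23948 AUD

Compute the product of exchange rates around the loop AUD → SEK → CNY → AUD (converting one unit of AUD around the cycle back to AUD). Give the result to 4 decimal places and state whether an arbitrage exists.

Around AUD → SEK → CNY → AUD: 1 ÷ 0.14323 × 0.57917 × 0.23948 = 0.968370
Product < 1; profitable direction is AUD → CNY → SEK → AUD.

0.9684 (arbitrage exists)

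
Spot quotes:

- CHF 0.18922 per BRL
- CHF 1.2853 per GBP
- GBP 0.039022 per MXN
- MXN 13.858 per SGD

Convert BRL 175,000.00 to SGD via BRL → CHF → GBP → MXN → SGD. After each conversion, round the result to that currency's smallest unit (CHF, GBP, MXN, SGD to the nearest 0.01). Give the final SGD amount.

SGD 47,642.06

BRL 175,000.00 × 0.18922 = CHF 33,113.50
CHF 33,113.50 ÷ 1.2853 = GBP 25,763.25
GBP 25,763.25 ÷ 0.039022 = MXN 660,223.72
MXN 660,223.72 ÷ 13.858 = SGD 47,642.06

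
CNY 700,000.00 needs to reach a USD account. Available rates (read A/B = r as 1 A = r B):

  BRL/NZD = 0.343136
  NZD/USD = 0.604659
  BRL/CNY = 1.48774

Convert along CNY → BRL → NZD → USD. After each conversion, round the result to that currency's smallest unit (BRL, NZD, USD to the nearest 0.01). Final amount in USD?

USD 97,622.03

CNY 700,000.00 ÷ 1.48774 = BRL 470,512.32
BRL 470,512.32 × 0.343136 = NZD 161,449.72
NZD 161,449.72 × 0.604659 = USD 97,622.03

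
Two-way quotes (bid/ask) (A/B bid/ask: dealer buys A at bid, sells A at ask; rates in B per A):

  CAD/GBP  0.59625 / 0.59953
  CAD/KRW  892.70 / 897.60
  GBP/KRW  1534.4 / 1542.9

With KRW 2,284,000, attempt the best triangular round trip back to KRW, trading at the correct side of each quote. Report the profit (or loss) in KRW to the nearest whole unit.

Best loop KRW → CAD → GBP → KRW:
KRW 2,284,000 ÷ 897.60 (buy CAD at ask) = CAD 2,544.56
CAD 2,544.56 × 0.59625 (sell CAD at bid) = GBP 1,517.20
GBP 1,517.20 × 1534.4 (sell GBP at bid) = KRW 2,327,985

Net profit: KRW 43,985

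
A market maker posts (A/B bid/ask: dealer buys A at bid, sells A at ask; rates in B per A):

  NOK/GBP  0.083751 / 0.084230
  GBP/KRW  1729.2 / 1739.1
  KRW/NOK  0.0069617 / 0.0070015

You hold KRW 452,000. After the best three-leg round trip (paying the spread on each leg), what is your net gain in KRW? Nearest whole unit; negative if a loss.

Best loop KRW → NOK → GBP → KRW:
KRW 452,000 × 0.0069617 (sell KRW at bid) = NOK 3,146.69
NOK 3,146.69 × 0.083751 (sell NOK at bid) = GBP 263.54
GBP 263.54 × 1729.2 (sell GBP at bid) = KRW 455,710

Net profit: KRW 3,710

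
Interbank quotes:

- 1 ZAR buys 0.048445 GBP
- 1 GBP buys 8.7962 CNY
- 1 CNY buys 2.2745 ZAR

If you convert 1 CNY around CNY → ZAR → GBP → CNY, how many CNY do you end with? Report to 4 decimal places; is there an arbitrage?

Around CNY → ZAR → GBP → CNY: 1 × 2.2745 × 0.048445 × 8.7962 = 0.969237
Product < 1; profitable direction is CNY → GBP → ZAR → CNY.

0.9692 (arbitrage exists)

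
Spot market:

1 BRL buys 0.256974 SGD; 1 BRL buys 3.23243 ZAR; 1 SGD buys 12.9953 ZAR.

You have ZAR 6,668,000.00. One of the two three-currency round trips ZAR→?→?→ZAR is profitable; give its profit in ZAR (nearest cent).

Profitable loop is ZAR → BRL → SGD → ZAR:
ZAR 6,668,000.00 ÷ 3.23243 = BRL 2,062,844.36
BRL 2,062,844.36 × 0.256974 = SGD 530,097.37
SGD 530,097.37 × 12.9953 = ZAR 6,888,774.31
Profit = ZAR 6,888,774.31 − ZAR 6,668,000.00

Profit: ZAR 220,774.31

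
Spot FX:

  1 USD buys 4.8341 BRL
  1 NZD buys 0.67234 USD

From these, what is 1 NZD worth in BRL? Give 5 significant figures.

1 NZD × 0.67234 = 0.67234 USD
0.67234 USD × 4.8341 = 3.25016 BRL

NZD/BRL = 3.2502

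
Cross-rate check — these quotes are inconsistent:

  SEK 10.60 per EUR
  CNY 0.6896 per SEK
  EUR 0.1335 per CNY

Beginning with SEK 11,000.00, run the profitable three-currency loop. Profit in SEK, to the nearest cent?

Profit: SEK 272.19

Profitable loop is SEK → EUR → CNY → SEK:
SEK 11,000.00 ÷ 10.60 = EUR 1,037.74
EUR 1,037.74 ÷ 0.1335 = CNY 7,773.30
CNY 7,773.30 ÷ 0.6896 = SEK 11,272.19
Profit = SEK 11,272.19 − SEK 11,000.00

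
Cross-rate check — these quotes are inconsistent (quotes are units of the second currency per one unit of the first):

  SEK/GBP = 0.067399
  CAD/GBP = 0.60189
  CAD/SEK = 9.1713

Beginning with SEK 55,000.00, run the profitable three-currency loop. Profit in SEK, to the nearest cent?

Profitable loop is SEK → GBP → CAD → SEK:
SEK 55,000.00 × 0.067399 = GBP 3,706.95
GBP 3,706.95 ÷ 0.60189 = CAD 6,158.84
CAD 6,158.84 × 9.1713 = SEK 56,484.58
Profit = SEK 56,484.58 − SEK 55,000.00

Profit: SEK 1,484.58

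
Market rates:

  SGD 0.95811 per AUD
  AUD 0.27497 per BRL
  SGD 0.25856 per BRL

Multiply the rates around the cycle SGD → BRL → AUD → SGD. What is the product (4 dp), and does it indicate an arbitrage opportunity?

1.0189 (arbitrage exists)

Around SGD → BRL → AUD → SGD: 1 ÷ 0.25856 × 0.27497 × 0.95811 = 1.018918
Product > 1; profitable direction is SGD → BRL → AUD → SGD.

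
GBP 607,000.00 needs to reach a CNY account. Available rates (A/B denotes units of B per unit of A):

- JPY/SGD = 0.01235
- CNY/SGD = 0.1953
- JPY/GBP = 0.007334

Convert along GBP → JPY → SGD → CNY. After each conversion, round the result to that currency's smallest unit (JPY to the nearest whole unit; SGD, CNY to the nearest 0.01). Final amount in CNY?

GBP 607,000.00 ÷ 0.007334 = JPY 82,765,203
JPY 82,765,203 × 0.01235 = SGD 1,022,150.26
SGD 1,022,150.26 ÷ 0.1953 = CNY 5,233,744.29

CNY 5,233,744.29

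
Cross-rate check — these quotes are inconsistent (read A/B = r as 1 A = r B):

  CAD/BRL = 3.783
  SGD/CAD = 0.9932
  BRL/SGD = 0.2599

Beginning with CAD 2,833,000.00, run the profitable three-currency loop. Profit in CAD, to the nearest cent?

Profit: CAD 68,130.35

Profitable loop is CAD → SGD → BRL → CAD:
CAD 2,833,000.00 ÷ 0.9932 = SGD 2,852,396.29
SGD 2,852,396.29 ÷ 0.2599 = BRL 10,974,976.12
BRL 10,974,976.12 ÷ 3.783 = CAD 2,901,130.35
Profit = CAD 2,901,130.35 − CAD 2,833,000.00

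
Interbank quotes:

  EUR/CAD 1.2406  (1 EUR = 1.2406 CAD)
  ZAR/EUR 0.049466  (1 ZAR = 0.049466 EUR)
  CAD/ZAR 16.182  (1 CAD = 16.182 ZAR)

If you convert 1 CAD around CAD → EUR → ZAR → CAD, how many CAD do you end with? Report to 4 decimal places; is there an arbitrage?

1.0070 (arbitrage exists)

Around CAD → EUR → ZAR → CAD: 1 ÷ 1.2406 ÷ 0.049466 ÷ 16.182 = 1.006999
Product > 1; profitable direction is CAD → EUR → ZAR → CAD.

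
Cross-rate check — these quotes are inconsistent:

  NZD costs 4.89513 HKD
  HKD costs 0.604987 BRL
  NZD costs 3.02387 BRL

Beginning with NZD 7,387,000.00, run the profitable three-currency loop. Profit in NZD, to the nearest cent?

Profit: NZD 155,597.68

Profitable loop is NZD → BRL → HKD → NZD:
NZD 7,387,000.00 × 3.02387 = BRL 22,337,327.69
BRL 22,337,327.69 ÷ 0.604987 = HKD 36,921,996.16
HKD 36,921,996.16 ÷ 4.89513 = NZD 7,542,597.68
Profit = NZD 7,542,597.68 − NZD 7,387,000.00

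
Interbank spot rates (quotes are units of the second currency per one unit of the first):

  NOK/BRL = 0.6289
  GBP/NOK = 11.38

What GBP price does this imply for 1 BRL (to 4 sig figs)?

BRL/GBP = 0.1397

1 BRL ÷ 0.6289 = 1.59008 NOK
1.59008 NOK ÷ 11.38 = 0.139726 GBP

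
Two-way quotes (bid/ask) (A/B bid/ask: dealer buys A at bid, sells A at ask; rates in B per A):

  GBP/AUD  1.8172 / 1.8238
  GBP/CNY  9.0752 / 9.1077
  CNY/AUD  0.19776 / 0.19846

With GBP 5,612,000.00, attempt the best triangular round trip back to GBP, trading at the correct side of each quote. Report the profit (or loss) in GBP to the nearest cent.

Net profit: GBP 30,072.81

Best loop GBP → AUD → CNY → GBP:
GBP 5,612,000.00 × 1.8172 (sell GBP at bid) = AUD 10,198,126.40
AUD 10,198,126.40 ÷ 0.19846 (buy CNY at ask) = CNY 51,386,306.56
CNY 51,386,306.56 ÷ 9.1077 (buy GBP at ask) = GBP 5,642,072.81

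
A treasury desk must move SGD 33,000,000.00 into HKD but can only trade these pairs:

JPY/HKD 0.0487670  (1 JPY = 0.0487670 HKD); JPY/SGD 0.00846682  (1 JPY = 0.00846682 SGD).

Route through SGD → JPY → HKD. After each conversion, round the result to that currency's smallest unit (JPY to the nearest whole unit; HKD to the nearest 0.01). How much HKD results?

SGD 33,000,000.00 ÷ 0.00846682 = JPY 3,897,567,209
JPY 3,897,567,209 × 0.0487670 = HKD 190,072,660.08

HKD 190,072,660.08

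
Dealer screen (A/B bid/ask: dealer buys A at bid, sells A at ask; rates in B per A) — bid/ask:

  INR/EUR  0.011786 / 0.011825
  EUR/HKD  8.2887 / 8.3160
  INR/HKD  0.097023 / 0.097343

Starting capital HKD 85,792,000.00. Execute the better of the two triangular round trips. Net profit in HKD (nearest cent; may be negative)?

Net profit: HKD 306,368.83

Best loop HKD → INR → EUR → HKD:
HKD 85,792,000.00 ÷ 0.097343 (buy INR at ask) = INR 881,337,127.48
INR 881,337,127.48 × 0.011786 (sell INR at bid) = EUR 10,387,439.38
EUR 10,387,439.38 × 8.2887 (sell EUR at bid) = HKD 86,098,368.83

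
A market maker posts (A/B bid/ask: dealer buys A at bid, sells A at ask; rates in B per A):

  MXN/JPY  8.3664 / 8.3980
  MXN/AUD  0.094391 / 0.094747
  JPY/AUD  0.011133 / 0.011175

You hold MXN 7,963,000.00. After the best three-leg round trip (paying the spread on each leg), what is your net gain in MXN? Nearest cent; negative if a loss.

Best loop MXN → AUD → JPY → MXN:
MXN 7,963,000.00 × 0.094391 (sell MXN at bid) = AUD 751,635.53
AUD 751,635.53 ÷ 0.011175 (buy JPY at ask) = JPY 67,260,450
JPY 67,260,450 ÷ 8.3980 (buy MXN at ask) = MXN 8,009,103.40

Net profit: MXN 46,103.40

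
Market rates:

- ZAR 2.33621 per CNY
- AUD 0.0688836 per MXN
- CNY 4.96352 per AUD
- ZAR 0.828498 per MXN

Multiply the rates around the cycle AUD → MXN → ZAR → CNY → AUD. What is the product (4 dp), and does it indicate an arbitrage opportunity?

1.0372 (arbitrage exists)

Around AUD → MXN → ZAR → CNY → AUD: 1 ÷ 0.0688836 × 0.828498 ÷ 2.33621 ÷ 4.96352 = 1.037227
Product > 1; profitable direction is AUD → MXN → ZAR → CNY → AUD.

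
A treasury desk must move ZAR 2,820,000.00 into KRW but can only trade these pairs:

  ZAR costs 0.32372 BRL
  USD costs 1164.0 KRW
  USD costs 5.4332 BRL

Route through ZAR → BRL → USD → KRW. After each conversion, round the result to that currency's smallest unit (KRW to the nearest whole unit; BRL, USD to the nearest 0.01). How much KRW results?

KRW 195,576,165

ZAR 2,820,000.00 × 0.32372 = BRL 912,890.40
BRL 912,890.40 ÷ 5.4332 = USD 168,020.76
USD 168,020.76 × 1164.0 = KRW 195,576,165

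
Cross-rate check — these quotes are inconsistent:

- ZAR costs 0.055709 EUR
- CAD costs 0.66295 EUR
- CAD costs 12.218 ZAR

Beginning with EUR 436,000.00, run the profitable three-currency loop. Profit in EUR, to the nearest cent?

Profitable loop is EUR → CAD → ZAR → EUR:
EUR 436,000.00 ÷ 0.66295 = CAD 657,666.49
CAD 657,666.49 × 12.218 = ZAR 8,035,369.18
ZAR 8,035,369.18 × 0.055709 = EUR 447,642.38
Profit = EUR 447,642.38 − EUR 436,000.00

Profit: EUR 11,642.38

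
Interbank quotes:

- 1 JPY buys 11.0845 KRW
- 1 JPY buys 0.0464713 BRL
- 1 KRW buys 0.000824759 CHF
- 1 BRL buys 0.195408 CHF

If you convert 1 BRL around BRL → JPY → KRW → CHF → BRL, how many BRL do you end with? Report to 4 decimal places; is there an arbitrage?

Around BRL → JPY → KRW → CHF → BRL: 1 ÷ 0.0464713 × 11.0845 × 0.000824759 ÷ 0.195408 = 1.006737
Product > 1; profitable direction is BRL → JPY → KRW → CHF → BRL.

1.0067 (arbitrage exists)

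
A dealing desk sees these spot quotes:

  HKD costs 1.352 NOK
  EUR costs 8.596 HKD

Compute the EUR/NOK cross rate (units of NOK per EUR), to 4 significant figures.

1 EUR × 8.596 = 8.596 HKD
8.596 HKD × 1.352 = 11.6218 NOK

EUR/NOK = 11.62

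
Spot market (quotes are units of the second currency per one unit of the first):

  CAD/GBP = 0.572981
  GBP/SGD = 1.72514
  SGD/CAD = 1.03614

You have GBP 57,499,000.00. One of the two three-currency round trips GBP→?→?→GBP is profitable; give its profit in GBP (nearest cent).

Profitable loop is GBP → SGD → CAD → GBP:
GBP 57,499,000.00 × 1.72514 = SGD 99,193,824.86
SGD 99,193,824.86 × 1.03614 = CAD 102,778,689.69
CAD 102,778,689.69 × 0.572981 = GBP 58,890,236.40
Profit = GBP 58,890,236.40 − GBP 57,499,000.00

Profit: GBP 1,391,236.40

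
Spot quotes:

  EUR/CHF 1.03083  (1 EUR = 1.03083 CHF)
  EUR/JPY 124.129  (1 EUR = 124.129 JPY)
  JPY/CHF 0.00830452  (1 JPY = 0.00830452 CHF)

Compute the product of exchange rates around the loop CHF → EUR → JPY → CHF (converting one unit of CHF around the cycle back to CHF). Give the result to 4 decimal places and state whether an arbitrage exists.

Around CHF → EUR → JPY → CHF: 1 ÷ 1.03083 × 124.129 × 0.00830452 = 1.000002
Product ≈ 1 (deviation 0.000%, within rounding noise).

1.0000 (no arbitrage)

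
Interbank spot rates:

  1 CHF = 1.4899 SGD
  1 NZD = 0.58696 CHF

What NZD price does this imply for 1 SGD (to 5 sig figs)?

SGD/NZD = 1.1435

1 SGD ÷ 1.4899 = 0.671186 CHF
0.671186 CHF ÷ 0.58696 = 1.1435 NZD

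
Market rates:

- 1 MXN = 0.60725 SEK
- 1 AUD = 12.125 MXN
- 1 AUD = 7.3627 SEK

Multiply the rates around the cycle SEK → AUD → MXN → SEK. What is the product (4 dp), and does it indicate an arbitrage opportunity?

Around SEK → AUD → MXN → SEK: 1 ÷ 7.3627 × 12.125 × 0.60725 = 1.000028
Product ≈ 1 (deviation 0.003%, within rounding noise).

1.0000 (no arbitrage)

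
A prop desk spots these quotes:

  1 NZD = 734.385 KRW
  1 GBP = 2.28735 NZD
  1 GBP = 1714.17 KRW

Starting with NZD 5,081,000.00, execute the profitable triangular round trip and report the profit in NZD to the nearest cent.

Profit: NZD 103,974.97

Profitable loop is NZD → GBP → KRW → NZD:
NZD 5,081,000.00 ÷ 2.28735 = GBP 2,221,347.85
GBP 2,221,347.85 × 1714.17 = KRW 3,807,767,841
KRW 3,807,767,841 ÷ 734.385 = NZD 5,184,974.97
Profit = NZD 5,184,974.97 − NZD 5,081,000.00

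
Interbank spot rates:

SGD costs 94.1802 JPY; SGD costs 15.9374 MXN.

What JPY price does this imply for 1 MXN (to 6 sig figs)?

1 MXN ÷ 15.9374 = 0.0627455 SGD
0.0627455 SGD × 94.1802 = 5.90938 JPY

MXN/JPY = 5.90938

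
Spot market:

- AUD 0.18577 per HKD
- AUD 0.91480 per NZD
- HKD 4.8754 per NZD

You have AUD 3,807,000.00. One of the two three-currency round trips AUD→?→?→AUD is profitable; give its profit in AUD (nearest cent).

Profit: AUD 38,237.76

Profitable loop is AUD → HKD → NZD → AUD:
AUD 3,807,000.00 ÷ 0.18577 = HKD 20,493,082.84
HKD 20,493,082.84 ÷ 4.8754 = NZD 4,203,364.41
NZD 4,203,364.41 × 0.91480 = AUD 3,845,237.76
Profit = AUD 3,845,237.76 − AUD 3,807,000.00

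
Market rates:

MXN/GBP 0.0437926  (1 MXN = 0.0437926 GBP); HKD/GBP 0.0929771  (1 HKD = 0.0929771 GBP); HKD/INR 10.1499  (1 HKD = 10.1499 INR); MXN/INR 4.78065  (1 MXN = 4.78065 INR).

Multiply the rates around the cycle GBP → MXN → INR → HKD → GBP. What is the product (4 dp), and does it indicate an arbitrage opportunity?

Around GBP → MXN → INR → HKD → GBP: 1 ÷ 0.0437926 × 4.78065 ÷ 10.1499 × 0.0929771 = 1.000001
Product ≈ 1 (deviation 0.000%, within rounding noise).

1.0000 (no arbitrage)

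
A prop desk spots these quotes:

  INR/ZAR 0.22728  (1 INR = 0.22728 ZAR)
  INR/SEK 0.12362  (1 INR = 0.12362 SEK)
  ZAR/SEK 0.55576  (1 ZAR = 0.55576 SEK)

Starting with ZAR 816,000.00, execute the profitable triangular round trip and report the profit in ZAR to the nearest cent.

Profit: ZAR 17,777.03

Profitable loop is ZAR → SEK → INR → ZAR:
ZAR 816,000.00 × 0.55576 = SEK 453,500.16
SEK 453,500.16 ÷ 0.12362 = INR 3,668,501.54
INR 3,668,501.54 × 0.22728 = ZAR 833,777.03
Profit = ZAR 833,777.03 − ZAR 816,000.00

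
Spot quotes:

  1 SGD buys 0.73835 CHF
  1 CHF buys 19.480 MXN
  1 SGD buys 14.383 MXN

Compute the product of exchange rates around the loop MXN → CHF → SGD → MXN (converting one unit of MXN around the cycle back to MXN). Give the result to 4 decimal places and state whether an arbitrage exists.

1.0000 (no arbitrage)

Around MXN → CHF → SGD → MXN: 1 ÷ 19.480 ÷ 0.73835 × 14.383 = 0.999996
Product ≈ 1 (deviation 0.000%, within rounding noise).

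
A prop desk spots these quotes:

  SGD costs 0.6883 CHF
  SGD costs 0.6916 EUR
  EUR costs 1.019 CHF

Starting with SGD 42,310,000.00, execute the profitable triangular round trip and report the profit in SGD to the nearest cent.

Profit: SGD 1,010,596.14

Profitable loop is SGD → EUR → CHF → SGD:
SGD 42,310,000.00 × 0.6916 = EUR 29,261,596.00
EUR 29,261,596.00 × 1.019 = CHF 29,817,566.32
CHF 29,817,566.32 ÷ 0.6883 = SGD 43,320,596.14
Profit = SGD 43,320,596.14 − SGD 42,310,000.00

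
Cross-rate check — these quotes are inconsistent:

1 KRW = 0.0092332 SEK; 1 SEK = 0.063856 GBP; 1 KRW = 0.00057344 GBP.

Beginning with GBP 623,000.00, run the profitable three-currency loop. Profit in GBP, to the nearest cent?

Profit: GBP 17,551.45

Profitable loop is GBP → KRW → SEK → GBP:
GBP 623,000.00 ÷ 0.00057344 = KRW 1,086,425,781
KRW 1,086,425,781 × 0.0092332 = SEK 10,031,186.52
SEK 10,031,186.52 × 0.063856 = GBP 640,551.45
Profit = GBP 640,551.45 − GBP 623,000.00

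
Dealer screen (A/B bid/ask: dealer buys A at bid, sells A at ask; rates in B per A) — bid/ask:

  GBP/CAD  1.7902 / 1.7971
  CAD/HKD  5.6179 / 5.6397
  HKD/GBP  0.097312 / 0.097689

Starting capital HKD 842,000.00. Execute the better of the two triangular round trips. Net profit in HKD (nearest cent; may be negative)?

Best loop HKD → CAD → GBP → HKD:
HKD 842,000.00 ÷ 5.6397 (buy CAD at ask) = CAD 149,298.72
CAD 149,298.72 ÷ 1.7971 (buy GBP at ask) = GBP 83,077.58
GBP 83,077.58 ÷ 0.097689 (buy HKD at ask) = HKD 850,429.23

Net profit: HKD 8,429.23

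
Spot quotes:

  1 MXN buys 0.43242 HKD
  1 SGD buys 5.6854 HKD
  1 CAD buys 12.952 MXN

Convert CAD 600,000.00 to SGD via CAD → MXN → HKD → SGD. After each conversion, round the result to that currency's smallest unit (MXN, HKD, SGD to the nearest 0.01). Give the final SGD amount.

CAD 600,000.00 × 12.952 = MXN 7,771,200.00
MXN 7,771,200.00 × 0.43242 = HKD 3,360,422.30
HKD 3,360,422.30 ÷ 5.6854 = SGD 591,061.72

SGD 591,061.72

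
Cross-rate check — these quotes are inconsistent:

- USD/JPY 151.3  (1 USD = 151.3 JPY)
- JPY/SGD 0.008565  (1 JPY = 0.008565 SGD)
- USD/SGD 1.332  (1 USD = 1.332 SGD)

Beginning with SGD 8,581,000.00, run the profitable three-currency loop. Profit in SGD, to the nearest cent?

Profit: SGD 239,147.17

Profitable loop is SGD → JPY → USD → SGD:
SGD 8,581,000.00 ÷ 0.008565 = JPY 1,001,868,068
JPY 1,001,868,068 ÷ 151.3 = USD 6,621,732.11
USD 6,621,732.11 × 1.332 = SGD 8,820,147.17
Profit = SGD 8,820,147.17 − SGD 8,581,000.00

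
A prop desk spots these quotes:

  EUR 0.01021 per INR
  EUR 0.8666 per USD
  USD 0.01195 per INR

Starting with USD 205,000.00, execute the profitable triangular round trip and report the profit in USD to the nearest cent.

Profitable loop is USD → EUR → INR → USD:
USD 205,000.00 × 0.8666 = EUR 177,653.00
EUR 177,653.00 ÷ 0.01021 = INR 17,399,902.06
INR 17,399,902.06 × 0.01195 = USD 207,928.83
Profit = USD 207,928.83 − USD 205,000.00

Profit: USD 2,928.83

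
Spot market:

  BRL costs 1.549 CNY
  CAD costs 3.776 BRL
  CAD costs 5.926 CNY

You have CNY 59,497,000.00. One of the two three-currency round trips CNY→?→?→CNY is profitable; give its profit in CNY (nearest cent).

Profit: CNY 783,009.45

Profitable loop is CNY → BRL → CAD → CNY:
CNY 59,497,000.00 ÷ 1.549 = BRL 38,409,941.90
BRL 38,409,941.90 ÷ 3.776 = CAD 10,172,124.44
CAD 10,172,124.44 × 5.926 = CNY 60,280,009.45
Profit = CNY 60,280,009.45 − CNY 59,497,000.00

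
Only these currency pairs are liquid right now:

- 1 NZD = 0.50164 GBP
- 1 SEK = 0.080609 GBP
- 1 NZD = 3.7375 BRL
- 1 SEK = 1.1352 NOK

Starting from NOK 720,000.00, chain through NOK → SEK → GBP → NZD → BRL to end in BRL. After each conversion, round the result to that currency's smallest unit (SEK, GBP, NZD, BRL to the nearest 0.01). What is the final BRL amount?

NOK 720,000.00 ÷ 1.1352 = SEK 634,249.47
SEK 634,249.47 × 0.080609 = GBP 51,126.22
GBP 51,126.22 ÷ 0.50164 = NZD 101,918.15
NZD 101,918.15 × 3.7375 = BRL 380,919.09

BRL 380,919.09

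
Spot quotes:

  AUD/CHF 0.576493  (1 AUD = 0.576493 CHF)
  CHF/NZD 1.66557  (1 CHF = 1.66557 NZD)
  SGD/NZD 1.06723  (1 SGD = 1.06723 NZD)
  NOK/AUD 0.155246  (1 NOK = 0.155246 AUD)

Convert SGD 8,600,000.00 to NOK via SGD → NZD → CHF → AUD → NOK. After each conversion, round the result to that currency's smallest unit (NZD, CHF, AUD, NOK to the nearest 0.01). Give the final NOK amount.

SGD 8,600,000.00 × 1.06723 = NZD 9,178,178.00
NZD 9,178,178.00 ÷ 1.66557 = CHF 5,510,532.73
CHF 5,510,532.73 ÷ 0.576493 = AUD 9,558,715.77
AUD 9,558,715.77 ÷ 0.155246 = NOK 61,571,414.21

NOK 61,571,414.21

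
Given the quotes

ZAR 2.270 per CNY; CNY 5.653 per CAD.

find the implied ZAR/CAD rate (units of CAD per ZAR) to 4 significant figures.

1 ZAR ÷ 2.270 = 0.440529 CNY
0.440529 CNY ÷ 5.653 = 0.0779283 CAD

ZAR/CAD = 0.07793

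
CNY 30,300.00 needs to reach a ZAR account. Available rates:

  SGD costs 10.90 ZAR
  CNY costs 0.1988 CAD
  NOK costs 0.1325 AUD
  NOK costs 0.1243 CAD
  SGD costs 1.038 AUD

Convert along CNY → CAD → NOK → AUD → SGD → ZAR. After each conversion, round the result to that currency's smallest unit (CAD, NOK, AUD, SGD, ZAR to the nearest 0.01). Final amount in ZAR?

CNY 30,300.00 × 0.1988 = CAD 6,023.64
CAD 6,023.64 ÷ 0.1243 = NOK 48,460.50
NOK 48,460.50 × 0.1325 = AUD 6,421.02
AUD 6,421.02 ÷ 1.038 = SGD 6,185.95
SGD 6,185.95 × 10.90 = ZAR 67,426.85

ZAR 67,426.85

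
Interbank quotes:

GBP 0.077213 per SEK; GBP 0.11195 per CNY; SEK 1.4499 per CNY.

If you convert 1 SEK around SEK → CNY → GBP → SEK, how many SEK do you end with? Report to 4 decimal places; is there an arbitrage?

Around SEK → CNY → GBP → SEK: 1 ÷ 1.4499 × 0.11195 ÷ 0.077213 = 0.999990
Product ≈ 1 (deviation 0.001%, within rounding noise).

1.0000 (no arbitrage)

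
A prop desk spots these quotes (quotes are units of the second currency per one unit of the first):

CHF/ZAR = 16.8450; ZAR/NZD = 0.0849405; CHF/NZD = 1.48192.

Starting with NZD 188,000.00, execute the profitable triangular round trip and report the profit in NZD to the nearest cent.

Profitable loop is NZD → ZAR → CHF → NZD:
NZD 188,000.00 ÷ 0.0849405 = ZAR 2,213,314.03
ZAR 2,213,314.03 ÷ 16.8450 = CHF 131,392.94
CHF 131,392.94 × 1.48192 = NZD 194,713.82
Profit = NZD 194,713.82 − NZD 188,000.00

Profit: NZD 6,713.82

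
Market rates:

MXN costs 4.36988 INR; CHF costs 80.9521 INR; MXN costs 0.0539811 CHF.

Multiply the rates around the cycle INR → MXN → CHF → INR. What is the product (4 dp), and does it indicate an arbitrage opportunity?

Around INR → MXN → CHF → INR: 1 ÷ 4.36988 × 0.0539811 × 80.9521 = 1.000001
Product ≈ 1 (deviation 0.000%, within rounding noise).

1.0000 (no arbitrage)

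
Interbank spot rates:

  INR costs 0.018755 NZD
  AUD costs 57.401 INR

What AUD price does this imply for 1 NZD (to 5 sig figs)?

1 NZD ÷ 0.018755 = 53.3191 INR
53.3191 INR ÷ 57.401 = 0.928888 AUD

NZD/AUD = 0.92889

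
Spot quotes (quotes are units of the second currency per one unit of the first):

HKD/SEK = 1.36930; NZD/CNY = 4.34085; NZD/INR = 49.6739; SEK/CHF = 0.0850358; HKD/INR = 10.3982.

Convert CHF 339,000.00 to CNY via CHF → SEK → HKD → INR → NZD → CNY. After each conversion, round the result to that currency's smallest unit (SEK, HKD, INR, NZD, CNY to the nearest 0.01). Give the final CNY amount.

CNY 2,645,476.90

CHF 339,000.00 ÷ 0.0850358 = SEK 3,986,556.25
SEK 3,986,556.25 ÷ 1.36930 = HKD 2,911,382.64
HKD 2,911,382.64 × 10.3982 = INR 30,273,138.97
INR 30,273,138.97 ÷ 49.6739 = NZD 609,437.53
NZD 609,437.53 × 4.34085 = CNY 2,645,476.90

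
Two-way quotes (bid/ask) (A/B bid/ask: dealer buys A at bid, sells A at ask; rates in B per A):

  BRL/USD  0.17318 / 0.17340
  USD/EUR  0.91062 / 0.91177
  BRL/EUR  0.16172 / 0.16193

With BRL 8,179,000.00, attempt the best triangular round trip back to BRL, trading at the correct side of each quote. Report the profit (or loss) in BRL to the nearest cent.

Net profit: BRL 187,225.17

Best loop BRL → EUR → USD → BRL:
BRL 8,179,000.00 × 0.16172 (sell BRL at bid) = EUR 1,322,707.88
EUR 1,322,707.88 ÷ 0.91177 (buy USD at ask) = USD 1,450,703.44
USD 1,450,703.44 ÷ 0.17340 (buy BRL at ask) = BRL 8,366,225.17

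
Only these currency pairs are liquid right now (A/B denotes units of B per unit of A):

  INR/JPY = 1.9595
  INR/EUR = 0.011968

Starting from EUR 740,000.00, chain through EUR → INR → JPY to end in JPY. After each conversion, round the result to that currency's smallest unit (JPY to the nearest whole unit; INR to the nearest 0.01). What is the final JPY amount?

EUR 740,000.00 ÷ 0.011968 = INR 61,831,550.80
INR 61,831,550.80 × 1.9595 = JPY 121,158,924

JPY 121,158,924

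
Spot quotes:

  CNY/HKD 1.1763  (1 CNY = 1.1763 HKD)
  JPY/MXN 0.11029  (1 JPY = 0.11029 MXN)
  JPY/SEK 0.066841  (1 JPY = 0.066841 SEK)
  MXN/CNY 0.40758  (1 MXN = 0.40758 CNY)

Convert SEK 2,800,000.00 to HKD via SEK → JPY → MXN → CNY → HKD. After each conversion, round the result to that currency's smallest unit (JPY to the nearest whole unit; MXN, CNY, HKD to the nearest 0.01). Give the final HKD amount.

HKD 2,215,043.13

SEK 2,800,000.00 ÷ 0.066841 = JPY 41,890,456
JPY 41,890,456 × 0.11029 = MXN 4,620,098.39
MXN 4,620,098.39 × 0.40758 = CNY 1,883,059.70
CNY 1,883,059.70 × 1.1763 = HKD 2,215,043.13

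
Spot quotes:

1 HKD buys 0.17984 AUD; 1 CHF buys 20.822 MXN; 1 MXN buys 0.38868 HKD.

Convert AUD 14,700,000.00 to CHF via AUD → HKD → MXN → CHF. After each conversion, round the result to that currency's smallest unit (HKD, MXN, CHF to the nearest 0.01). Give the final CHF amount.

CHF 10,099,884.44

AUD 14,700,000.00 ÷ 0.17984 = HKD 81,739,323.84
HKD 81,739,323.84 ÷ 0.38868 = MXN 210,299,793.76
MXN 210,299,793.76 ÷ 20.822 = CHF 10,099,884.44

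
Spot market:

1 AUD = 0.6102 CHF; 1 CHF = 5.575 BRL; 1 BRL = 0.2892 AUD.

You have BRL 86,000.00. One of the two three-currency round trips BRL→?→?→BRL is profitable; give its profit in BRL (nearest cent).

Profit: BRL 1,414.42

Profitable loop is BRL → CHF → AUD → BRL:
BRL 86,000.00 ÷ 5.575 = CHF 15,426.01
CHF 15,426.01 ÷ 0.6102 = AUD 25,280.25
AUD 25,280.25 ÷ 0.2892 = BRL 87,414.42
Profit = BRL 87,414.42 − BRL 86,000.00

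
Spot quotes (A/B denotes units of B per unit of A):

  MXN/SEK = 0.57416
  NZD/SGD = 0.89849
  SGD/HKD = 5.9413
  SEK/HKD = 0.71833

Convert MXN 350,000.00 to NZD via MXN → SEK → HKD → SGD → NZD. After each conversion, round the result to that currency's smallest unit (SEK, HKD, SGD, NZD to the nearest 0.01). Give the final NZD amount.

MXN 350,000.00 × 0.57416 = SEK 200,956.00
SEK 200,956.00 × 0.71833 = HKD 144,352.72
HKD 144,352.72 ÷ 5.9413 = SGD 24,296.49
SGD 24,296.49 ÷ 0.89849 = NZD 27,041.47

NZD 27,041.47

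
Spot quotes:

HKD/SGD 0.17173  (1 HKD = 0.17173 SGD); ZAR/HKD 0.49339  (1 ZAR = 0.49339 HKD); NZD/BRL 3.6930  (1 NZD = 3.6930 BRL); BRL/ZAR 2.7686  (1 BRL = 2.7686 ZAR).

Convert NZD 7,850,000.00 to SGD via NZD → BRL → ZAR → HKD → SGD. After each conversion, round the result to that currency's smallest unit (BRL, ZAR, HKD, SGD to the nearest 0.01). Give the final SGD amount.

NZD 7,850,000.00 × 3.6930 = BRL 28,990,050.00
BRL 28,990,050.00 × 2.7686 = ZAR 80,261,852.43
ZAR 80,261,852.43 × 0.49339 = HKD 39,600,395.37
HKD 39,600,395.37 × 0.17173 = SGD 6,800,575.90

SGD 6,800,575.90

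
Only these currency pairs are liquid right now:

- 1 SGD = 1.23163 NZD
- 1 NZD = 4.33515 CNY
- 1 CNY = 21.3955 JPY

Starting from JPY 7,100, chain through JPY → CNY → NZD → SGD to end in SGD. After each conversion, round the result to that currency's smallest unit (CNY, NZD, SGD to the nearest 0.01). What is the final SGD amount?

JPY 7,100 ÷ 21.3955 = CNY 331.85
CNY 331.85 ÷ 4.33515 = NZD 76.55
NZD 76.55 ÷ 1.23163 = SGD 62.15

SGD 62.15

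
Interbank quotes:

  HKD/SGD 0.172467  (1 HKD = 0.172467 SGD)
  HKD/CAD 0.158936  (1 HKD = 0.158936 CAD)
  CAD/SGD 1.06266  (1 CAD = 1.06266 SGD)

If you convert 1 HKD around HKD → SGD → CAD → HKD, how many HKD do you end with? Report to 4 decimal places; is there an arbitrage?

Around HKD → SGD → CAD → HKD: 1 × 0.172467 ÷ 1.06266 ÷ 0.158936 = 1.021150
Product > 1; profitable direction is HKD → SGD → CAD → HKD.

1.0211 (arbitrage exists)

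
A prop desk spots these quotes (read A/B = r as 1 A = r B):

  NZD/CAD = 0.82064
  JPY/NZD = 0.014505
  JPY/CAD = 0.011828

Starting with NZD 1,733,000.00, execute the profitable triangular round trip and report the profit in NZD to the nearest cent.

Profit: NZD 11,044.90

Profitable loop is NZD → CAD → JPY → NZD:
NZD 1,733,000.00 × 0.82064 = CAD 1,422,169.12
CAD 1,422,169.12 ÷ 0.011828 = JPY 120,237,497
JPY 120,237,497 × 0.014505 = NZD 1,744,044.90
Profit = NZD 1,744,044.90 − NZD 1,733,000.00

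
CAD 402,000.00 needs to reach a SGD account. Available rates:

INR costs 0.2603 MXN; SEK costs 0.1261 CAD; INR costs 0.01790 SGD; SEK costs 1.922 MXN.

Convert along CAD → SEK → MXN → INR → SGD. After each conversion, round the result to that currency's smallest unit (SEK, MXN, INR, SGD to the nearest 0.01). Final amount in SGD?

CAD 402,000.00 ÷ 0.1261 = SEK 3,187,946.07
SEK 3,187,946.07 × 1.922 = MXN 6,127,232.35
MXN 6,127,232.35 ÷ 0.2603 = INR 23,539,117.75
INR 23,539,117.75 × 0.01790 = SGD 421,350.21

SGD 421,350.21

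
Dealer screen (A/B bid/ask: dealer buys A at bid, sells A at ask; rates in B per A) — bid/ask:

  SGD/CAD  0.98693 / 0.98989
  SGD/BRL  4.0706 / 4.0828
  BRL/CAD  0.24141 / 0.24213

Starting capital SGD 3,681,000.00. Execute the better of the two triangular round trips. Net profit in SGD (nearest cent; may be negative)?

Net result: SGD -6,100.56 (no profitable arbitrage after spreads)

Best loop SGD → CAD → BRL → SGD:
SGD 3,681,000.00 × 0.98693 (sell SGD at bid) = CAD 3,632,889.33
CAD 3,632,889.33 ÷ 0.24213 (buy BRL at ask) = BRL 15,003,879.44
BRL 15,003,879.44 ÷ 4.0828 (buy SGD at ask) = SGD 3,674,899.44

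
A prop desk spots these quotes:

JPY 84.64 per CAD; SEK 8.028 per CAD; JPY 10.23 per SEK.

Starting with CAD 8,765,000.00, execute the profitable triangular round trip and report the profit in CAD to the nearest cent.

Profit: CAD 268,261.40

Profitable loop is CAD → JPY → SEK → CAD:
CAD 8,765,000.00 × 84.64 = JPY 741,869,600
JPY 741,869,600 ÷ 10.23 = SEK 72,519,022.48
SEK 72,519,022.48 ÷ 8.028 = CAD 9,033,261.40
Profit = CAD 9,033,261.40 − CAD 8,765,000.00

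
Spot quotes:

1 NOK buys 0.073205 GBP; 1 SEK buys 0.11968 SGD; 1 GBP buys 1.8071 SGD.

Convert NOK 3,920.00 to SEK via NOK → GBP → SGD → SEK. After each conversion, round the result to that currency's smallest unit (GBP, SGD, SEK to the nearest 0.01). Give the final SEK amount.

SEK 4,332.97

NOK 3,920.00 × 0.073205 = GBP 286.96
GBP 286.96 × 1.8071 = SGD 518.57
SGD 518.57 ÷ 0.11968 = SEK 4,332.97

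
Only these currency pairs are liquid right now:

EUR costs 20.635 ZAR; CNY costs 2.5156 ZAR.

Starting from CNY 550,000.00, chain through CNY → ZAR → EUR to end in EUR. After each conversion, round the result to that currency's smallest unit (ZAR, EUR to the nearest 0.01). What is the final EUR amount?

CNY 550,000.00 × 2.5156 = ZAR 1,383,580.00
ZAR 1,383,580.00 ÷ 20.635 = EUR 67,050.16

EUR 67,050.16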